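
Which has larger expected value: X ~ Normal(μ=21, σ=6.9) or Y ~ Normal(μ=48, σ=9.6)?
Y has larger mean (48.0000 > 21.0000)

Compute the expected value for each distribution:

X ~ Normal(μ=21, σ=6.9):
E[X] = 21.0000

Y ~ Normal(μ=48, σ=9.6):
E[Y] = 48.0000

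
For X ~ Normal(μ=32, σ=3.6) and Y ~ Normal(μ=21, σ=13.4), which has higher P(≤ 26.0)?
Y has higher probability (P(Y ≤ 26.0) = 0.6455 > P(X ≤ 26.0) = 0.0478)

Compute P(≤ 26.0) for each distribution:

X ~ Normal(μ=32, σ=3.6):
P(X ≤ 26.0) = 0.0478

Y ~ Normal(μ=21, σ=13.4):
P(Y ≤ 26.0) = 0.6455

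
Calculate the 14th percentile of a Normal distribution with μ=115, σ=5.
109.5984

We have X ~ Normal(μ=115, σ=5).

We want to find x such that P(X ≤ x) = 0.14.

This is the 14th percentile, which means 14% of values fall below this point.

Using the inverse CDF (quantile function):
x = F⁻¹(0.14) = 109.5984

Verification: P(X ≤ 109.5984) = 0.14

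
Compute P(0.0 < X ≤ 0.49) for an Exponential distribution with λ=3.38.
0.809137

We have X ~ Exponential(λ=3.38).

To find P(0.0 < X ≤ 0.49), we use:
P(0.0 < X ≤ 0.49) = P(X ≤ 0.49) - P(X ≤ 0.0)
                 = F(0.49) - F(0.0)
                 = 0.809137 - 0.000000
                 = 0.809137

So there's approximately a 80.9% chance that X falls in this range.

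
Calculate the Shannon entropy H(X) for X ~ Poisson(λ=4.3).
2.1250 nats

We have X ~ Poisson(λ=4.3).

The Shannon entropy measures the uncertainty or information content of the distribution.

For a Poisson distribution with λ=4.3:
H(X) = 2.1250 nats

(In bits, this would be 3.0658 bits.)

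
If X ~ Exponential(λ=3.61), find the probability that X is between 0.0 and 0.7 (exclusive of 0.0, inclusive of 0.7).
0.920102

We have X ~ Exponential(λ=3.61).

To find P(0.0 < X ≤ 0.7), we use:
P(0.0 < X ≤ 0.7) = P(X ≤ 0.7) - P(X ≤ 0.0)
                 = F(0.7) - F(0.0)
                 = 0.920102 - 0.000000
                 = 0.920102

So there's approximately a 92.0% chance that X falls in this range.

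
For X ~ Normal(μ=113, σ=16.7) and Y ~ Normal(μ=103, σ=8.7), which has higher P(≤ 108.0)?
Y has higher probability (P(Y ≤ 108.0) = 0.7173 > P(X ≤ 108.0) = 0.3823)

Compute P(≤ 108.0) for each distribution:

X ~ Normal(μ=113, σ=16.7):
P(X ≤ 108.0) = 0.3823

Y ~ Normal(μ=103, σ=8.7):
P(Y ≤ 108.0) = 0.7173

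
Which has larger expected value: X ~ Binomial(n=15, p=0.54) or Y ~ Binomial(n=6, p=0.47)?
X has larger mean (8.1000 > 2.8200)

Compute the expected value for each distribution:

X ~ Binomial(n=15, p=0.54):
E[X] = 8.1000

Y ~ Binomial(n=6, p=0.47):
E[Y] = 2.8200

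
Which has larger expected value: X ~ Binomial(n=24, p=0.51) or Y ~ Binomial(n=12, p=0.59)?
X has larger mean (12.2400 > 7.0800)

Compute the expected value for each distribution:

X ~ Binomial(n=24, p=0.51):
E[X] = 12.2400

Y ~ Binomial(n=12, p=0.59):
E[Y] = 7.0800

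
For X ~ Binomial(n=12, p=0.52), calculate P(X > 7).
0.234812

We have X ~ Binomial(n=12, p=0.52).

P(X > 7) = 1 - P(X ≤ 7)
                = 1 - F(7)
                = 1 - 0.765188
                = 0.234812

So there's approximately a 23.5% chance that X exceeds 7.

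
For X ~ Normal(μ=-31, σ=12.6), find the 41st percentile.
-33.8671

We have X ~ Normal(μ=-31, σ=12.6).

We want to find x such that P(X ≤ x) = 0.41.

This is the 41st percentile, which means 41% of values fall below this point.

Using the inverse CDF (quantile function):
x = F⁻¹(0.41) = -33.8671

Verification: P(X ≤ -33.8671) = 0.41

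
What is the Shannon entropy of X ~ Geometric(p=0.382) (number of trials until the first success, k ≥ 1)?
1.7409 nats

We have X ~ Geometric(p=0.382) (number of trials until the first success, k ≥ 1).

The Shannon entropy measures the uncertainty or information content of the distribution.

For a Geometric distribution with p=0.382 (number of trials until the first success, k ≥ 1):
H(X) = 1.7409 nats

(In bits, this would be 2.5116 bits.)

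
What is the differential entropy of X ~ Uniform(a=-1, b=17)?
2.8904 nats

We have X ~ Uniform(a=-1, b=17).

The differential entropy measures the uncertainty or information content of the distribution.

For a Uniform distribution with a=-1, b=17:
h(X) = 2.8904 nats

(In bits, this would be 4.1699 bits.)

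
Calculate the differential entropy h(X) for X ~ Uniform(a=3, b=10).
1.9459 nats

We have X ~ Uniform(a=3, b=10).

The differential entropy measures the uncertainty or information content of the distribution.

For a Uniform distribution with a=3, b=10:
h(X) = 1.9459 nats

(In bits, this would be 2.8074 bits.)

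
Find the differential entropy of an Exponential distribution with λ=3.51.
-0.2556 nats

We have X ~ Exponential(λ=3.51).

The differential entropy measures the uncertainty or information content of the distribution.

For an Exponential distribution with λ=3.51:
h(X) = -0.2556 nats

(In bits, this would be -0.3688 bits.)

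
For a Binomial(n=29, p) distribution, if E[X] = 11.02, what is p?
p = 0.38

For a Binomial(n, p) distribution:
E[X] = n × p

Given n = 29 and E[X] = 11.02:
11.02 = 29 × p
p = 11.02 / 29 = 0.38

Verification: Binomial(29, 0.38) has E[X] = 11.02 ✓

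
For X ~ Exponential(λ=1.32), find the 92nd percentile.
1.9134

We have X ~ Exponential(λ=1.32).

We want to find x such that P(X ≤ x) = 0.92.

This is the 92nd percentile, which means 92% of values fall below this point.

Using the inverse CDF (quantile function):
x = F⁻¹(0.92) = 1.9134

Verification: P(X ≤ 1.9134) = 0.92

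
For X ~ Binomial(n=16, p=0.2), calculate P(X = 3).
0.246291

We have X ~ Binomial(n=16, p=0.2).

For a Binomial distribution, the PMF gives us the probability of each outcome.

Using the PMF formula:
P(X = 3) = 0.246291

Rounded to 4 decimal places: 0.2463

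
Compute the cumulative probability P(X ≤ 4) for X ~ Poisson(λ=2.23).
0.924219

We have X ~ Poisson(λ=2.23).

The CDF gives us P(X ≤ k).

Using the CDF:
P(X ≤ 4) = 0.924219

This means there's approximately a 92.4% chance that X is at most 4.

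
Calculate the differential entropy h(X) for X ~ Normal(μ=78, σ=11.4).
3.8526 nats

We have X ~ Normal(μ=78, σ=11.4).

The differential entropy measures the uncertainty or information content of the distribution.

For a Normal distribution with μ=78, σ=11.4:
h(X) = 3.8526 nats

(In bits, this would be 5.5581 bits.)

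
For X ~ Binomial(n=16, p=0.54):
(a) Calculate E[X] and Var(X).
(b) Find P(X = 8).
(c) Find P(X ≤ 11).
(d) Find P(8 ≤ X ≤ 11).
(a) E[X] = 8.6400, Var(X) = 3.9744
(b) P(X = 8) = 0.186548
(c) P(X ≤ 11) = 0.926488
(d) P(8 ≤ X ≤ 11) = 0.643591

We have X ~ Binomial(n=16, p=0.54).

(a) Moments:
E[X] = 8.6400
Var(X) = 3.9744
σ = √Var(X) = 1.9936

(b) Point probability using PMF:
P(X = 8) = 0.186548

(c) Cumulative probability using CDF:
P(X ≤ 11) = F(11) = 0.926488

(d) Range probability:
P(8 ≤ X ≤ 11) = P(X ≤ 11) - P(X ≤ 7)
                   = F(11) - F(7)
                   = 0.926488 - 0.282898
                   = 0.643591

This means approximately 64.4% of outcomes fall in the interval [8, 11].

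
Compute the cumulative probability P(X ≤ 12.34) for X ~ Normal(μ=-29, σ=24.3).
0.955551

We have X ~ Normal(μ=-29, σ=24.3).

The CDF gives us P(X ≤ k).

Using the CDF:
P(X ≤ 12.34) = 0.955551

This means there's approximately a 95.6% chance that X is at most 12.34.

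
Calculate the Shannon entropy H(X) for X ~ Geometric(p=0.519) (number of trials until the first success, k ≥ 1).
1.3342 nats

We have X ~ Geometric(p=0.519) (number of trials until the first success, k ≥ 1).

The Shannon entropy measures the uncertainty or information content of the distribution.

For a Geometric distribution with p=0.519 (number of trials until the first success, k ≥ 1):
H(X) = 1.3342 nats

(In bits, this would be 1.9248 bits.)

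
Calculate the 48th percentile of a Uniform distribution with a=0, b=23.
11.0400

We have X ~ Uniform(a=0, b=23).

We want to find x such that P(X ≤ x) = 0.48.

This is the 48th percentile, which means 48% of values fall below this point.

Using the inverse CDF (quantile function):
x = F⁻¹(0.48) = 11.0400

Verification: P(X ≤ 11.0400) = 0.48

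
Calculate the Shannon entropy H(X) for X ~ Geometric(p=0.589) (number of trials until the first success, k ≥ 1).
1.1498 nats

We have X ~ Geometric(p=0.589) (number of trials until the first success, k ≥ 1).

The Shannon entropy measures the uncertainty or information content of the distribution.

For a Geometric distribution with p=0.589 (number of trials until the first success, k ≥ 1):
H(X) = 1.1498 nats

(In bits, this would be 1.6588 bits.)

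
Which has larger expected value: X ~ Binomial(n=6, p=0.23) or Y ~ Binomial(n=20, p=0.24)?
Y has larger mean (4.8000 > 1.3800)

Compute the expected value for each distribution:

X ~ Binomial(n=6, p=0.23):
E[X] = 1.3800

Y ~ Binomial(n=20, p=0.24):
E[Y] = 4.8000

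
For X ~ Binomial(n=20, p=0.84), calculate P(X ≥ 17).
0.598996

We have X ~ Binomial(n=20, p=0.84).

For discrete distributions, P(X ≥ 17) = 1 - P(X ≤ 16).

P(X ≤ 16) = 0.401004
P(X ≥ 17) = 1 - 0.401004 = 0.598996

So there's approximately a 59.9% chance that X is at least 17.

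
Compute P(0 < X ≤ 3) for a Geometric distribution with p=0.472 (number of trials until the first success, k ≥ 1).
0.852802

We have X ~ Geometric(p=0.472) (number of trials until the first success, k ≥ 1).

To find P(0 < X ≤ 3), we use:
P(0 < X ≤ 3) = P(X ≤ 3) - P(X ≤ 0)
                 = F(3) - F(0)
                 = 0.852802 - 0.000000
                 = 0.852802

So there's approximately a 85.3% chance that X falls in this range.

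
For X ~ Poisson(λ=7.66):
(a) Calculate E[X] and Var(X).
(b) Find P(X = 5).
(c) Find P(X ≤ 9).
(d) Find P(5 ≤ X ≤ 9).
(a) E[X] = 7.6600, Var(X) = 7.6600
(b) P(X = 5) = 0.103578
(c) P(X ≤ 9) = 0.757814
(d) P(5 ≤ X ≤ 9) = 0.636990

We have X ~ Poisson(λ=7.66).

(a) Moments:
E[X] = 7.6600
Var(X) = 7.6600
σ = √Var(X) = 2.7677

(b) Point probability using PMF:
P(X = 5) = 0.103578

(c) Cumulative probability using CDF:
P(X ≤ 9) = F(9) = 0.757814

(d) Range probability:
P(5 ≤ X ≤ 9) = P(X ≤ 9) - P(X ≤ 4)
                   = F(9) - F(4)
                   = 0.757814 - 0.120823
                   = 0.636990

This means approximately 63.7% of outcomes fall in the interval [5, 9].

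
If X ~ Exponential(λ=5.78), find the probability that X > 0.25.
0.235746

We have X ~ Exponential(λ=5.78).

P(X > 0.25) = 1 - P(X ≤ 0.25)
                = 1 - F(0.25)
                = 1 - 0.764254
                = 0.235746

So there's approximately a 23.6% chance that X exceeds 0.25.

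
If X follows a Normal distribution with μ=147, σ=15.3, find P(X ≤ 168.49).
0.919926

We have X ~ Normal(μ=147, σ=15.3).

The CDF gives us P(X ≤ k).

Using the CDF:
P(X ≤ 168.49) = 0.919926

This means there's approximately a 92.0% chance that X is at most 168.49.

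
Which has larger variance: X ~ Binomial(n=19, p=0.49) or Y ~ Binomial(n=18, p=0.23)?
X has larger variance (4.7481 > 3.1878)

Compute the variance for each distribution:

X ~ Binomial(n=19, p=0.49):
Var(X) = 4.7481

Y ~ Binomial(n=18, p=0.23):
Var(Y) = 3.1878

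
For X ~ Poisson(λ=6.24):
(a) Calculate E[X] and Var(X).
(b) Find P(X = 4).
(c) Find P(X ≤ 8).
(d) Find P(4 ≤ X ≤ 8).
(a) E[X] = 6.2400, Var(X) = 6.2400
(b) P(X = 4) = 0.123177
(c) P(X ≤ 8) = 0.821492
(d) P(4 ≤ X ≤ 8) = 0.690454

We have X ~ Poisson(λ=6.24).

(a) Moments:
E[X] = 6.2400
Var(X) = 6.2400
σ = √Var(X) = 2.4980

(b) Point probability using PMF:
P(X = 4) = 0.123177

(c) Cumulative probability using CDF:
P(X ≤ 8) = F(8) = 0.821492

(d) Range probability:
P(4 ≤ X ≤ 8) = P(X ≤ 8) - P(X ≤ 3)
                   = F(8) - F(3)
                   = 0.821492 - 0.131038
                   = 0.690454

This means approximately 69.0% of outcomes fall in the interval [4, 8].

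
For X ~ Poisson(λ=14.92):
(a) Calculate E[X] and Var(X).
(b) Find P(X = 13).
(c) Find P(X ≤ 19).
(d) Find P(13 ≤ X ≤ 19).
(a) E[X] = 14.9200, Var(X) = 14.9200
(b) P(X = 13) = 0.096614
(c) P(X ≤ 19) = 0.879631
(d) P(13 ≤ X ≤ 19) = 0.605338

We have X ~ Poisson(λ=14.92).

(a) Moments:
E[X] = 14.9200
Var(X) = 14.9200
σ = √Var(X) = 3.8626

(b) Point probability using PMF:
P(X = 13) = 0.096614

(c) Cumulative probability using CDF:
P(X ≤ 19) = F(19) = 0.879631

(d) Range probability:
P(13 ≤ X ≤ 19) = P(X ≤ 19) - P(X ≤ 12)
                   = F(19) - F(12)
                   = 0.879631 - 0.274293
                   = 0.605338

This means approximately 60.5% of outcomes fall in the interval [13, 19].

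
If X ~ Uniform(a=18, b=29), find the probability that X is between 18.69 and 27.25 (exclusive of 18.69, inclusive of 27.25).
0.778182

We have X ~ Uniform(a=18, b=29).

To find P(18.69 < X ≤ 27.25), we use:
P(18.69 < X ≤ 27.25) = P(X ≤ 27.25) - P(X ≤ 18.69)
                 = F(27.25) - F(18.69)
                 = 0.840909 - 0.062727
                 = 0.778182

So there's approximately a 77.8% chance that X falls in this range.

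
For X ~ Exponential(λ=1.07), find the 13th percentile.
0.1302

We have X ~ Exponential(λ=1.07).

We want to find x such that P(X ≤ x) = 0.13.

This is the 13th percentile, which means 13% of values fall below this point.

Using the inverse CDF (quantile function):
x = F⁻¹(0.13) = 0.1302

Verification: P(X ≤ 0.1302) = 0.13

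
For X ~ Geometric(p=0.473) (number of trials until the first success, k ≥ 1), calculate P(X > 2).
0.277729

We have X ~ Geometric(p=0.473) (number of trials until the first success, k ≥ 1).

P(X > 2) = 1 - P(X ≤ 2)
                = 1 - F(2)
                = 1 - 0.722271
                = 0.277729

So there's approximately a 27.8% chance that X exceeds 2.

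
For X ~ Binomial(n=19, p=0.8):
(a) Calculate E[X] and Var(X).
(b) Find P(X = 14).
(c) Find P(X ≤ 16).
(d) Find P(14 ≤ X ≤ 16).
(a) E[X] = 15.2000, Var(X) = 3.0400
(b) P(X = 14) = 0.163650
(c) P(X ≤ 16) = 0.763111
(d) P(14 ≤ X ≤ 16) = 0.600048

We have X ~ Binomial(n=19, p=0.8).

(a) Moments:
E[X] = 15.2000
Var(X) = 3.0400
σ = √Var(X) = 1.7436

(b) Point probability using PMF:
P(X = 14) = 0.163650

(c) Cumulative probability using CDF:
P(X ≤ 16) = F(16) = 0.763111

(d) Range probability:
P(14 ≤ X ≤ 16) = P(X ≤ 16) - P(X ≤ 13)
                   = F(16) - F(13)
                   = 0.763111 - 0.163062
                   = 0.600048

This means approximately 60.0% of outcomes fall in the interval [14, 16].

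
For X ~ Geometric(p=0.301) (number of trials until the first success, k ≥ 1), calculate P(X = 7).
0.035110

We have X ~ Geometric(p=0.301) (number of trials until the first success, k ≥ 1).

For a Geometric distribution, the PMF gives us the probability of each outcome.

Using the PMF formula:
P(X = 7) = 0.035110

Rounded to 4 decimal places: 0.0351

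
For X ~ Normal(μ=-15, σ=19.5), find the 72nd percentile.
-3.6346

We have X ~ Normal(μ=-15, σ=19.5).

We want to find x such that P(X ≤ x) = 0.72.

This is the 72nd percentile, which means 72% of values fall below this point.

Using the inverse CDF (quantile function):
x = F⁻¹(0.72) = -3.6346

Verification: P(X ≤ -3.6346) = 0.72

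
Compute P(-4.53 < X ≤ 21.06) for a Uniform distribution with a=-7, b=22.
0.882414

We have X ~ Uniform(a=-7, b=22).

To find P(-4.53 < X ≤ 21.06), we use:
P(-4.53 < X ≤ 21.06) = P(X ≤ 21.06) - P(X ≤ -4.53)
                 = F(21.06) - F(-4.53)
                 = 0.967586 - 0.085172
                 = 0.882414

So there's approximately a 88.2% chance that X falls in this range.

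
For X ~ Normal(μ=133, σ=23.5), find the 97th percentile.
177.1986

We have X ~ Normal(μ=133, σ=23.5).

We want to find x such that P(X ≤ x) = 0.97.

This is the 97th percentile, which means 97% of values fall below this point.

Using the inverse CDF (quantile function):
x = F⁻¹(0.97) = 177.1986

Verification: P(X ≤ 177.1986) = 0.97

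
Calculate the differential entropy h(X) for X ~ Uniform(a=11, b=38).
3.2958 nats

We have X ~ Uniform(a=11, b=38).

The differential entropy measures the uncertainty or information content of the distribution.

For a Uniform distribution with a=11, b=38:
h(X) = 3.2958 nats

(In bits, this would be 4.7549 bits.)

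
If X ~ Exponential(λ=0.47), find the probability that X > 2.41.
0.322162

We have X ~ Exponential(λ=0.47).

P(X > 2.41) = 1 - P(X ≤ 2.41)
                = 1 - F(2.41)
                = 1 - 0.677838
                = 0.322162

So there's approximately a 32.2% chance that X exceeds 2.41.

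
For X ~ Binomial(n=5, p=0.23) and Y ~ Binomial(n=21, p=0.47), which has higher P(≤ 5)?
X has higher probability (P(X ≤ 5) = 1.0000 > P(Y ≤ 5) = 0.0259)

Compute P(≤ 5) for each distribution:

X ~ Binomial(n=5, p=0.23):
P(X ≤ 5) = 1.0000

Y ~ Binomial(n=21, p=0.47):
P(Y ≤ 5) = 0.0259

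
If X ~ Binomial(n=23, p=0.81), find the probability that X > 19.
0.339131

We have X ~ Binomial(n=23, p=0.81).

P(X > 19) = 1 - P(X ≤ 19)
                = 1 - F(19)
                = 1 - 0.660869
                = 0.339131

So there's approximately a 33.9% chance that X exceeds 19.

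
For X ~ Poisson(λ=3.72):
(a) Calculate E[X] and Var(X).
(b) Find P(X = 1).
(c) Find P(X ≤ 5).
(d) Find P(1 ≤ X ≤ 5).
(a) E[X] = 3.7200, Var(X) = 3.7200
(b) P(X = 1) = 0.090150
(c) P(X ≤ 5) = 0.827221
(d) P(1 ≤ X ≤ 5) = 0.802987

We have X ~ Poisson(λ=3.72).

(a) Moments:
E[X] = 3.7200
Var(X) = 3.7200
σ = √Var(X) = 1.9287

(b) Point probability using PMF:
P(X = 1) = 0.090150

(c) Cumulative probability using CDF:
P(X ≤ 5) = F(5) = 0.827221

(d) Range probability:
P(1 ≤ X ≤ 5) = P(X ≤ 5) - P(X ≤ 0)
                   = F(5) - F(0)
                   = 0.827221 - 0.024234
                   = 0.802987

This means approximately 80.3% of outcomes fall in the interval [1, 5].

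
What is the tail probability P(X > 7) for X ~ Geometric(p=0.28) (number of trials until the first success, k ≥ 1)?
0.100306

We have X ~ Geometric(p=0.28) (number of trials until the first success, k ≥ 1).

P(X > 7) = 1 - P(X ≤ 7)
                = 1 - F(7)
                = 1 - 0.899694
                = 0.100306

So there's approximately a 10.0% chance that X exceeds 7.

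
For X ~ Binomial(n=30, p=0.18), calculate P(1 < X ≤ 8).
0.904024

We have X ~ Binomial(n=30, p=0.18).

To find P(1 < X ≤ 8), we use:
P(1 < X ≤ 8) = P(X ≤ 8) - P(X ≤ 1)
                 = F(8) - F(1)
                 = 0.923721 - 0.019697
                 = 0.904024

So there's approximately a 90.4% chance that X falls in this range.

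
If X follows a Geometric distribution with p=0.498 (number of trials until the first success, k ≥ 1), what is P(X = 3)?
0.125498

We have X ~ Geometric(p=0.498) (number of trials until the first success, k ≥ 1).

For a Geometric distribution, the PMF gives us the probability of each outcome.

Using the PMF formula:
P(X = 3) = 0.125498

Rounded to 4 decimal places: 0.1255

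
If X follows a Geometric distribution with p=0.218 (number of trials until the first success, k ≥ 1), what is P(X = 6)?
0.063751

We have X ~ Geometric(p=0.218) (number of trials until the first success, k ≥ 1).

For a Geometric distribution, the PMF gives us the probability of each outcome.

Using the PMF formula:
P(X = 6) = 0.063751

Rounded to 4 decimal places: 0.0638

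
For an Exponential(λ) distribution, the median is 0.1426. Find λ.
λ = 4.8608

For X ~ Exponential(λ), the CDF is F(x) = 1 - e^(-λx).
The median m satisfies F(m) = 0.5:
1 - e^(-λm) = 0.5
e^(-λm) = 0.5
λm = ln(2)
m = ln(2) / λ

Given m = 0.1426:
λ = ln(2) / 0.1426 = 0.693147 / 0.1426 = 4.8608

Verification: ln(2) / 4.8608 = 0.1426 ✓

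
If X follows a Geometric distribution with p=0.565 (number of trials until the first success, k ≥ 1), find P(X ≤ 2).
0.810775

We have X ~ Geometric(p=0.565) (number of trials until the first success, k ≥ 1).

The CDF gives us P(X ≤ k).

Using the CDF:
P(X ≤ 2) = 0.810775

This means there's approximately a 81.1% chance that X is at most 2.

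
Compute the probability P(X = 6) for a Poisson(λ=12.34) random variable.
0.021447

We have X ~ Poisson(λ=12.34).

For a Poisson distribution, the PMF gives us the probability of each outcome.

Using the PMF formula:
P(X = 6) = 0.021447

Rounded to 4 decimal places: 0.0214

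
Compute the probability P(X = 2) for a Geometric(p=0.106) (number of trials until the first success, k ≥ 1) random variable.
0.094764

We have X ~ Geometric(p=0.106) (number of trials until the first success, k ≥ 1).

For a Geometric distribution, the PMF gives us the probability of each outcome.

Using the PMF formula:
P(X = 2) = 0.094764

Rounded to 4 decimal places: 0.0948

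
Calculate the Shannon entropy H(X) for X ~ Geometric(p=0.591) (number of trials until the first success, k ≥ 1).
1.1447 nats

We have X ~ Geometric(p=0.591) (number of trials until the first success, k ≥ 1).

The Shannon entropy measures the uncertainty or information content of the distribution.

For a Geometric distribution with p=0.591 (number of trials until the first success, k ≥ 1):
H(X) = 1.1447 nats

(In bits, this would be 1.6514 bits.)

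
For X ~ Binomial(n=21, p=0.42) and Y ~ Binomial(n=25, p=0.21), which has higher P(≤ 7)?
Y has higher probability (P(Y ≤ 7) = 0.8642 > P(X ≤ 7) = 0.2830)

Compute P(≤ 7) for each distribution:

X ~ Binomial(n=21, p=0.42):
P(X ≤ 7) = 0.2830

Y ~ Binomial(n=25, p=0.21):
P(Y ≤ 7) = 0.8642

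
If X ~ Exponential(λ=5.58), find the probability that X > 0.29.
0.198255

We have X ~ Exponential(λ=5.58).

P(X > 0.29) = 1 - P(X ≤ 0.29)
                = 1 - F(0.29)
                = 1 - 0.801745
                = 0.198255

So there's approximately a 19.8% chance that X exceeds 0.29.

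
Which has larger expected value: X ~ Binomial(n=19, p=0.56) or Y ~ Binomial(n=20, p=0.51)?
X has larger mean (10.6400 > 10.2000)

Compute the expected value for each distribution:

X ~ Binomial(n=19, p=0.56):
E[X] = 10.6400

Y ~ Binomial(n=20, p=0.51):
E[Y] = 10.2000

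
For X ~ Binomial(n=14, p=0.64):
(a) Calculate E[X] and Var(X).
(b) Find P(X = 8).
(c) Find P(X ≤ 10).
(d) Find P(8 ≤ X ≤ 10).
(a) E[X] = 8.9600, Var(X) = 3.2256
(b) P(X = 8) = 0.183997
(c) P(X ≤ 10) = 0.801829
(d) P(8 ≤ X ≤ 10) = 0.595907

We have X ~ Binomial(n=14, p=0.64).

(a) Moments:
E[X] = 8.9600
Var(X) = 3.2256
σ = √Var(X) = 1.7960

(b) Point probability using PMF:
P(X = 8) = 0.183997

(c) Cumulative probability using CDF:
P(X ≤ 10) = F(10) = 0.801829

(d) Range probability:
P(8 ≤ X ≤ 10) = P(X ≤ 10) - P(X ≤ 7)
                   = F(10) - F(7)
                   = 0.801829 - 0.205922
                   = 0.595907

This means approximately 59.6% of outcomes fall in the interval [8, 10].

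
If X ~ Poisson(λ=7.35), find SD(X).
2.7111

We have X ~ Poisson(λ=7.35).

For a Poisson distribution with λ=7.35:
σ = √Var(X) = 2.7111

The standard deviation is the square root of the variance.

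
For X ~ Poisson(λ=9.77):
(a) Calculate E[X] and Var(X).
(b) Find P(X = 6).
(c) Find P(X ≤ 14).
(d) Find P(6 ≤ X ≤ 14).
(a) E[X] = 9.7700, Var(X) = 9.7700
(b) P(X = 6) = 0.069020
(c) P(X ≤ 14) = 0.927971
(d) P(6 ≤ X ≤ 14) = 0.851667

We have X ~ Poisson(λ=9.77).

(a) Moments:
E[X] = 9.7700
Var(X) = 9.7700
σ = √Var(X) = 3.1257

(b) Point probability using PMF:
P(X = 6) = 0.069020

(c) Cumulative probability using CDF:
P(X ≤ 14) = F(14) = 0.927971

(d) Range probability:
P(6 ≤ X ≤ 14) = P(X ≤ 14) - P(X ≤ 5)
                   = F(14) - F(5)
                   = 0.927971 - 0.076303
                   = 0.851667

This means approximately 85.2% of outcomes fall in the interval [6, 14].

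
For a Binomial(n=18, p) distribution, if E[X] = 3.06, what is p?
p = 0.17

For a Binomial(n, p) distribution:
E[X] = n × p

Given n = 18 and E[X] = 3.06:
3.06 = 18 × p
p = 3.06 / 18 = 0.17

Verification: Binomial(18, 0.17) has E[X] = 3.06 ✓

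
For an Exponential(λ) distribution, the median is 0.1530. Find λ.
λ = 4.5304

For X ~ Exponential(λ), the CDF is F(x) = 1 - e^(-λx).
The median m satisfies F(m) = 0.5:
1 - e^(-λm) = 0.5
e^(-λm) = 0.5
λm = ln(2)
m = ln(2) / λ

Given m = 0.1530:
λ = ln(2) / 0.1530 = 0.693147 / 0.1530 = 4.5304

Verification: ln(2) / 4.5304 = 0.1530 ✓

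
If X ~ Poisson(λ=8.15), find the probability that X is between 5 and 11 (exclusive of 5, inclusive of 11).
0.699066

We have X ~ Poisson(λ=8.15).

To find P(5 < X ≤ 11), we use:
P(5 < X ≤ 11) = P(X ≤ 11) - P(X ≤ 5)
                 = F(11) - F(5)
                 = 0.876944 - 0.177879
                 = 0.699066

So there's approximately a 69.9% chance that X falls in this range.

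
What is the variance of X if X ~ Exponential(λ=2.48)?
0.1626

We have X ~ Exponential(λ=2.48).

For an Exponential distribution with λ=2.48:
Var(X) = 0.1626

The variance measures the spread of the distribution around the mean.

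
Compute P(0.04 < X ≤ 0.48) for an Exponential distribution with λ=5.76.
0.731227

We have X ~ Exponential(λ=5.76).

To find P(0.04 < X ≤ 0.48), we use:
P(0.04 < X ≤ 0.48) = P(X ≤ 0.48) - P(X ≤ 0.04)
                 = F(0.48) - F(0.04)
                 = 0.937011 - 0.205784
                 = 0.731227

So there's approximately a 73.1% chance that X falls in this range.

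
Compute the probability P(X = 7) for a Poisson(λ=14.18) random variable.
0.015886

We have X ~ Poisson(λ=14.18).

For a Poisson distribution, the PMF gives us the probability of each outcome.

Using the PMF formula:
P(X = 7) = 0.015886

Rounded to 4 decimal places: 0.0159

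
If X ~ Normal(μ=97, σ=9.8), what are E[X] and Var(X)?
E[X] = 97.0000, Var(X) = 96.0400

We have X ~ Normal(μ=97, σ=9.8).

For a Normal distribution with μ=97, σ=9.8:

Expected value:
E[X] = 97.0000

Variance:
Var(X) = 96.0400

Standard deviation:
σ = √Var(X) = 9.8000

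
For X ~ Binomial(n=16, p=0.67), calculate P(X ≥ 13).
0.172977

We have X ~ Binomial(n=16, p=0.67).

For discrete distributions, P(X ≥ 13) = 1 - P(X ≤ 12).

P(X ≤ 12) = 0.827023
P(X ≥ 13) = 1 - 0.827023 = 0.172977

So there's approximately a 17.3% chance that X is at least 13.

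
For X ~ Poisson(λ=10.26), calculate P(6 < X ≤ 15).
0.827056

We have X ~ Poisson(λ=10.26).

To find P(6 < X ≤ 15), we use:
P(6 < X ≤ 15) = P(X ≤ 15) - P(X ≤ 6)
                 = F(15) - F(6)
                 = 0.941636 - 0.114581
                 = 0.827056

So there's approximately a 82.7% chance that X falls in this range.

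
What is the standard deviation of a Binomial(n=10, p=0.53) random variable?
1.5783

We have X ~ Binomial(n=10, p=0.53).

For a Binomial distribution with n=10, p=0.53:
σ = √Var(X) = 1.5783

The standard deviation is the square root of the variance.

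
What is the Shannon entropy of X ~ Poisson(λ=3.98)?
2.0840 nats

We have X ~ Poisson(λ=3.98).

The Shannon entropy measures the uncertainty or information content of the distribution.

For a Poisson distribution with λ=3.98:
H(X) = 2.0840 nats

(In bits, this would be 3.0066 bits.)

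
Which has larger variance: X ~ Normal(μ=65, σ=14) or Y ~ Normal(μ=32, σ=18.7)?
Y has larger variance (349.6900 > 196.0000)

Compute the variance for each distribution:

X ~ Normal(μ=65, σ=14):
Var(X) = 196.0000

Y ~ Normal(μ=32, σ=18.7):
Var(Y) = 349.6900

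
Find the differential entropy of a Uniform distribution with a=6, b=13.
1.9459 nats

We have X ~ Uniform(a=6, b=13).

The differential entropy measures the uncertainty or information content of the distribution.

For a Uniform distribution with a=6, b=13:
h(X) = 1.9459 nats

(In bits, this would be 2.8074 bits.)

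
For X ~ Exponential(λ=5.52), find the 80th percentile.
0.2916

We have X ~ Exponential(λ=5.52).

We want to find x such that P(X ≤ x) = 0.8.

This is the 80th percentile, which means 80% of values fall below this point.

Using the inverse CDF (quantile function):
x = F⁻¹(0.8) = 0.2916

Verification: P(X ≤ 0.2916) = 0.8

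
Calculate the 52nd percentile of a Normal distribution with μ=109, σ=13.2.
109.6620

We have X ~ Normal(μ=109, σ=13.2).

We want to find x such that P(X ≤ x) = 0.52.

This is the 52nd percentile, which means 52% of values fall below this point.

Using the inverse CDF (quantile function):
x = F⁻¹(0.52) = 109.6620

Verification: P(X ≤ 109.6620) = 0.52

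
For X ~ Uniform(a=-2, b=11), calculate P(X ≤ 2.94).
0.380000

We have X ~ Uniform(a=-2, b=11).

The CDF gives us P(X ≤ k).

Using the CDF:
P(X ≤ 2.94) = 0.380000

This means there's approximately a 38.0% chance that X is at most 2.94.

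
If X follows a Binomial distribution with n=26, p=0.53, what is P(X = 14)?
0.154850

We have X ~ Binomial(n=26, p=0.53).

For a Binomial distribution, the PMF gives us the probability of each outcome.

Using the PMF formula:
P(X = 14) = 0.154850

Rounded to 4 decimal places: 0.1548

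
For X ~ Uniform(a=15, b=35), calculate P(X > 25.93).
0.453500

We have X ~ Uniform(a=15, b=35).

P(X > 25.93) = 1 - P(X ≤ 25.93)
                = 1 - F(25.93)
                = 1 - 0.546500
                = 0.453500

So there's approximately a 45.4% chance that X exceeds 25.93.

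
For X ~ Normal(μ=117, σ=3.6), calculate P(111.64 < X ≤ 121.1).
0.804367

We have X ~ Normal(μ=117, σ=3.6).

To find P(111.64 < X ≤ 121.1), we use:
P(111.64 < X ≤ 121.1) = P(X ≤ 121.1) - P(X ≤ 111.64)
                 = F(121.1) - F(111.64)
                 = 0.872625 - 0.068258
                 = 0.804367

So there's approximately a 80.4% chance that X falls in this range.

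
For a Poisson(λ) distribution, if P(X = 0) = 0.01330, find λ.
λ = 4.3200

For a Poisson(λ) distribution, the PMF at 0 is:
P(X = 0) = λ^0 e^(-λ) / 0! = e^(-λ)

Given P(X = 0) = 0.01330:
e^(-λ) = 0.01330
-λ = ln(0.01330)
λ = -ln(0.01330) = 4.3200

Verification: e^(-4.3200) = 0.01330 ✓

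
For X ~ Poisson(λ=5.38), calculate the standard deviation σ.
2.3195

We have X ~ Poisson(λ=5.38).

For a Poisson distribution with λ=5.38:
σ = √Var(X) = 2.3195

The standard deviation is the square root of the variance.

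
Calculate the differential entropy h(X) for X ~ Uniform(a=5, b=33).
3.3322 nats

We have X ~ Uniform(a=5, b=33).

The differential entropy measures the uncertainty or information content of the distribution.

For a Uniform distribution with a=5, b=33:
h(X) = 3.3322 nats

(In bits, this would be 4.8074 bits.)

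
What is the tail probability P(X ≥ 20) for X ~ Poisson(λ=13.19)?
0.048059

We have X ~ Poisson(λ=13.19).

For discrete distributions, P(X ≥ 20) = 1 - P(X ≤ 19).

P(X ≤ 19) = 0.951941
P(X ≥ 20) = 1 - 0.951941 = 0.048059

So there's approximately a 4.8% chance that X is at least 20.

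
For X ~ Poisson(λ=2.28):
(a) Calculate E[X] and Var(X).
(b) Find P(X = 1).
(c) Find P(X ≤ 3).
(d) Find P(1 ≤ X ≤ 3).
(a) E[X] = 2.2800, Var(X) = 2.2800
(b) P(X = 1) = 0.233208
(c) P(X ≤ 3) = 0.803401
(d) P(1 ≤ X ≤ 3) = 0.701117

We have X ~ Poisson(λ=2.28).

(a) Moments:
E[X] = 2.2800
Var(X) = 2.2800
σ = √Var(X) = 1.5100

(b) Point probability using PMF:
P(X = 1) = 0.233208

(c) Cumulative probability using CDF:
P(X ≤ 3) = F(3) = 0.803401

(d) Range probability:
P(1 ≤ X ≤ 3) = P(X ≤ 3) - P(X ≤ 0)
                   = F(3) - F(0)
                   = 0.803401 - 0.102284
                   = 0.701117

This means approximately 70.1% of outcomes fall in the interval [1, 3].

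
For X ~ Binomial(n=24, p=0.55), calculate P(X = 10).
0.069364

We have X ~ Binomial(n=24, p=0.55).

For a Binomial distribution, the PMF gives us the probability of each outcome.

Using the PMF formula:
P(X = 10) = 0.069364

Rounded to 4 decimal places: 0.0694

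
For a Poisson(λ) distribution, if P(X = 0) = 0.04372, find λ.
λ = 3.1299

For a Poisson(λ) distribution, the PMF at 0 is:
P(X = 0) = λ^0 e^(-λ) / 0! = e^(-λ)

Given P(X = 0) = 0.04372:
e^(-λ) = 0.04372
-λ = ln(0.04372)
λ = -ln(0.04372) = 3.1299

Verification: e^(-3.1299) = 0.04372 ✓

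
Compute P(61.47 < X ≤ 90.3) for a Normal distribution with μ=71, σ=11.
0.767186

We have X ~ Normal(μ=71, σ=11).

To find P(61.47 < X ≤ 90.3), we use:
P(61.47 < X ≤ 90.3) = P(X ≤ 90.3) - P(X ≤ 61.47)
                 = F(90.3) - F(61.47)
                 = 0.960331 - 0.193145
                 = 0.767186

So there's approximately a 76.7% chance that X falls in this range.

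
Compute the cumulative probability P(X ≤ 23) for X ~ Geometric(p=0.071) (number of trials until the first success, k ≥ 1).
0.816193

We have X ~ Geometric(p=0.071) (number of trials until the first success, k ≥ 1).

The CDF gives us P(X ≤ k).

Using the CDF:
P(X ≤ 23) = 0.816193

This means there's approximately a 81.6% chance that X is at most 23.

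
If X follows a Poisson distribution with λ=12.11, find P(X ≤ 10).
0.335804

We have X ~ Poisson(λ=12.11).

The CDF gives us P(X ≤ k).

Using the CDF:
P(X ≤ 10) = 0.335804

This means there's approximately a 33.6% chance that X is at most 10.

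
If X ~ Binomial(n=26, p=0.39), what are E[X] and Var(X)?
E[X] = 10.1400, Var(X) = 6.1854

We have X ~ Binomial(n=26, p=0.39).

For a Binomial distribution with n=26, p=0.39:

Expected value:
E[X] = 10.1400

Variance:
Var(X) = 6.1854

Standard deviation:
σ = √Var(X) = 2.4870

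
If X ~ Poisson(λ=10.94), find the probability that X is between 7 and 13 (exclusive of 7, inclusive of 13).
0.639708

We have X ~ Poisson(λ=10.94).

To find P(7 < X ≤ 13), we use:
P(7 < X ≤ 13) = P(X ≤ 13) - P(X ≤ 7)
                 = F(13) - F(7)
                 = 0.786816 - 0.147109
                 = 0.639708

So there's approximately a 64.0% chance that X falls in this range.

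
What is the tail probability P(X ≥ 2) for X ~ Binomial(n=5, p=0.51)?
0.824750

We have X ~ Binomial(n=5, p=0.51).

For discrete distributions, P(X ≥ 2) = 1 - P(X ≤ 1).

P(X ≤ 1) = 0.175250
P(X ≥ 2) = 1 - 0.175250 = 0.824750

So there's approximately a 82.5% chance that X is at least 2.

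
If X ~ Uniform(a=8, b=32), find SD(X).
6.9282

We have X ~ Uniform(a=8, b=32).

For a Uniform distribution with a=8, b=32:
σ = √Var(X) = 6.9282

The standard deviation is the square root of the variance.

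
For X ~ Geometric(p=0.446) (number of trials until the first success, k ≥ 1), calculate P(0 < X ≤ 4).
0.905803

We have X ~ Geometric(p=0.446) (number of trials until the first success, k ≥ 1).

To find P(0 < X ≤ 4), we use:
P(0 < X ≤ 4) = P(X ≤ 4) - P(X ≤ 0)
                 = F(4) - F(0)
                 = 0.905803 - 0.000000
                 = 0.905803

So there's approximately a 90.6% chance that X falls in this range.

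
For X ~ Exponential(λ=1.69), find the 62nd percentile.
0.5725

We have X ~ Exponential(λ=1.69).

We want to find x such that P(X ≤ x) = 0.62.

This is the 62nd percentile, which means 62% of values fall below this point.

Using the inverse CDF (quantile function):
x = F⁻¹(0.62) = 0.5725

Verification: P(X ≤ 0.5725) = 0.62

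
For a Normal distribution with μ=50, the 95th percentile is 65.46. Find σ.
σ = 9.3990

For X ~ Normal(μ, σ), the p-th percentile satisfies x = μ + z_p × σ,
where z_p = Φ⁻¹(p) is the standard normal quantile.

Step 1: z_{0.95} = Φ⁻¹(0.95) = 1.6449

Step 2: Solve for σ:
65.46 = 50 + 1.6449 × σ
σ = (65.46 - 50) / 1.6449
σ = 15.46 / 1.6449
σ = 9.3990

Verification: μ + z × σ = 50 + 1.6449 × 9.3990 = 65.46 ✓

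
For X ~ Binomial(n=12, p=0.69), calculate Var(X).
2.5668

We have X ~ Binomial(n=12, p=0.69).

For a Binomial distribution with n=12, p=0.69:
Var(X) = 2.5668

The variance measures the spread of the distribution around the mean.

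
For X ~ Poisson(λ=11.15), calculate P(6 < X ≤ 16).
0.865728

We have X ~ Poisson(λ=11.15).

To find P(6 < X ≤ 16), we use:
P(6 < X ≤ 16) = P(X ≤ 16) - P(X ≤ 6)
                 = F(16) - F(6)
                 = 0.938385 - 0.072657
                 = 0.865728

So there's approximately a 86.6% chance that X falls in this range.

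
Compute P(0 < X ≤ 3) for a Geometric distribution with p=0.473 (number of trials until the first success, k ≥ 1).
0.853637

We have X ~ Geometric(p=0.473) (number of trials until the first success, k ≥ 1).

To find P(0 < X ≤ 3), we use:
P(0 < X ≤ 3) = P(X ≤ 3) - P(X ≤ 0)
                 = F(3) - F(0)
                 = 0.853637 - 0.000000
                 = 0.853637

So there's approximately a 85.4% chance that X falls in this range.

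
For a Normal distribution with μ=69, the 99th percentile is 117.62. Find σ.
σ = 20.8997

For X ~ Normal(μ, σ), the p-th percentile satisfies x = μ + z_p × σ,
where z_p = Φ⁻¹(p) is the standard normal quantile.

Step 1: z_{0.99} = Φ⁻¹(0.99) = 2.3263

Step 2: Solve for σ:
117.62 = 69 + 2.3263 × σ
σ = (117.62 - 69) / 2.3263
σ = 48.62 / 2.3263
σ = 20.8997

Verification: μ + z × σ = 69 + 2.3263 × 20.8997 = 117.62 ✓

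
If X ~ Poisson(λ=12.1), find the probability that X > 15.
0.162913

We have X ~ Poisson(λ=12.1).

P(X > 15) = 1 - P(X ≤ 15)
                = 1 - F(15)
                = 1 - 0.837087
                = 0.162913

So there's approximately a 16.3% chance that X exceeds 15.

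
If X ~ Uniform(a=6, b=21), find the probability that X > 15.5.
0.366667

We have X ~ Uniform(a=6, b=21).

P(X > 15.5) = 1 - P(X ≤ 15.5)
                = 1 - F(15.5)
                = 1 - 0.633333
                = 0.366667

So there's approximately a 36.7% chance that X exceeds 15.5.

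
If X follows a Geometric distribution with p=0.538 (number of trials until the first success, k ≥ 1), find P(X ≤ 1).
0.538000

We have X ~ Geometric(p=0.538) (number of trials until the first success, k ≥ 1).

The CDF gives us P(X ≤ k).

Using the CDF:
P(X ≤ 1) = 0.538000

This means there's approximately a 53.8% chance that X is at most 1.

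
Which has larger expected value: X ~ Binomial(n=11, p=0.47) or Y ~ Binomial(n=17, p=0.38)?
Y has larger mean (6.4600 > 5.1700)

Compute the expected value for each distribution:

X ~ Binomial(n=11, p=0.47):
E[X] = 5.1700

Y ~ Binomial(n=17, p=0.38):
E[Y] = 6.4600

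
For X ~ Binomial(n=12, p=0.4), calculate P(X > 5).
0.334791

We have X ~ Binomial(n=12, p=0.4).

P(X > 5) = 1 - P(X ≤ 5)
                = 1 - F(5)
                = 1 - 0.665209
                = 0.334791

So there's approximately a 33.5% chance that X exceeds 5.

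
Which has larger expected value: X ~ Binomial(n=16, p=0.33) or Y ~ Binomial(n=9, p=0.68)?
Y has larger mean (6.1200 > 5.2800)

Compute the expected value for each distribution:

X ~ Binomial(n=16, p=0.33):
E[X] = 5.2800

Y ~ Binomial(n=9, p=0.68):
E[Y] = 6.1200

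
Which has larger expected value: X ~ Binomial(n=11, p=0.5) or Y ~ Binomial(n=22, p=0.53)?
Y has larger mean (11.6600 > 5.5000)

Compute the expected value for each distribution:

X ~ Binomial(n=11, p=0.5):
E[X] = 5.5000

Y ~ Binomial(n=22, p=0.53):
E[Y] = 11.6600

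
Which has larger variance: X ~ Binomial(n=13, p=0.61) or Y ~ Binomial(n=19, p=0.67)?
Y has larger variance (4.2009 > 3.0927)

Compute the variance for each distribution:

X ~ Binomial(n=13, p=0.61):
Var(X) = 3.0927

Y ~ Binomial(n=19, p=0.67):
Var(Y) = 4.2009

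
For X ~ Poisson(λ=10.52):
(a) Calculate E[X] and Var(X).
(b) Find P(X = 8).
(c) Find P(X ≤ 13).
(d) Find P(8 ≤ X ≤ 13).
(a) E[X] = 10.5200, Var(X) = 10.5200
(b) P(X = 8) = 0.100422
(c) P(X ≤ 13) = 0.823677
(d) P(8 ≤ X ≤ 13) = 0.646699

We have X ~ Poisson(λ=10.52).

(a) Moments:
E[X] = 10.5200
Var(X) = 10.5200
σ = √Var(X) = 3.2435

(b) Point probability using PMF:
P(X = 8) = 0.100422

(c) Cumulative probability using CDF:
P(X ≤ 13) = F(13) = 0.823677

(d) Range probability:
P(8 ≤ X ≤ 13) = P(X ≤ 13) - P(X ≤ 7)
                   = F(13) - F(7)
                   = 0.823677 - 0.176978
                   = 0.646699

This means approximately 64.7% of outcomes fall in the interval [8, 13].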